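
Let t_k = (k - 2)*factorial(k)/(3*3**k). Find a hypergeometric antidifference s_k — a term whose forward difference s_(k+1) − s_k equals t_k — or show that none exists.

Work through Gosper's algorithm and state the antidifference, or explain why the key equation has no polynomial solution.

s_k = factorial(k)/3**k

t_(k+1)/t_k = (k**2 - 1)/(3*(k - 2)).
Normal form (A,B,C) = (k/3 + 1/3, 1, k - 2).
Key eq: (k/3 + 1/3)·f(k+1) = (1)·f(k) + (k - 2).
From deg A=1, deg B=0, deg C=1: d=0.
A polynomial solution: f(k) = 3.
Get s_k = R·t_k = factorial(k)/3**k with R(k) = B(k−1)f(k)/C(k) = 3/(k - 2).
Check: Δs_k = (k - 2)*factorial(k)/(3*3**k). ✓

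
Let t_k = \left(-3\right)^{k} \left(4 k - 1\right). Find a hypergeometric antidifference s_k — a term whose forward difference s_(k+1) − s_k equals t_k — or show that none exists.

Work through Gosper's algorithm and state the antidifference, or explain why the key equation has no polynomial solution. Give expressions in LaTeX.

s_k = \left(-3\right)^{k} \left(1 - k\right)

Compute t_(k+1)/t_k: get 3*(-4*k - 3)/(4*k - 1).
Normal form (A,B,C) = (-3, 1, k - 1/4).
f must satisfy (-3)·f(k+1) − (1)·f(k) = k - 1/4.
d = 1 from the (0,0,1) case.
Solve for f: f(k) = -(k - 1)/4 (degree 1 ≤ 1).
R(k) = B(k−1)·f(k)/C(k) = -(k - 1)/(4*k - 1); s_k = R·t_k = (-3)**k*(1 - k).
Δs = (-3)**k*(4*k - 1), as required.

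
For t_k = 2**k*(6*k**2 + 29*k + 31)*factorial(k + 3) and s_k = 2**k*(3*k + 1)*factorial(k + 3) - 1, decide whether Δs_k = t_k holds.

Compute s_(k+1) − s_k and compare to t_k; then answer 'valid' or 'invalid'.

Valid: the claim telescopes to t_k.

s_(k+1) = 2**(k + 1)*(3*k + 4)*factorial(k + 4) - 1
s_(k+1) − s_k = 2**k*(6*k**2 + 29*k + 31)*factorial(k + 3)
(s_(k+1) − s_k) − t_k = 0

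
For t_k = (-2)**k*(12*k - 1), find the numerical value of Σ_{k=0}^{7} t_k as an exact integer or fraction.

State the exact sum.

Σ = -7427

t_(k+1)/t_k = 2*(-12*k - 11)/(12*k - 1).
A = -2, B = 1, C = k - 1/12.
Need (-2)·f(k+1) − (1)·f(k) = k - 1/12.
From deg A=0, deg B=0, deg C=1: d=1.
Match coefficients ⇒ f(k) = -(4*k - 3)/12.
Certificate R = B(k−1)f/C = -(4*k - 3)/(12*k - 1) gives s_k = (-2)**k*(3 - 4*k).
Verify: (-2)**k*(12*k - 1) matches t_k.
Σ_(k=0)^(7) t_k = s_(8) − s_(0) = -7424 − (3) = -7427.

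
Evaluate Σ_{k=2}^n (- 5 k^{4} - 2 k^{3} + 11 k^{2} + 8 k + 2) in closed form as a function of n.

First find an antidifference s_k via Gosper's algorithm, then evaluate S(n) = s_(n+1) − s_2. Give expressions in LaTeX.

S(n) = - n^{5} - 3 n^{4} + n^{3} + 9 n^{2} + 8 n - 14

Compute t_(k+1)/t_k: get (5*k**4 + 22*k**3 + 25*k**2 - 4*k - 14)/(5*k**4 + 2*k**3 - 11*k**2 - 8*k - 2).
Gosper form: A/B · C(k+1)/C(k) with A=1, B=1, C=k**4 + 2*k**3/5 - 11*k**2/5 - 8*k/5 - 2/5.
Need (1)·f(k+1) − (1)·f(k) = k**4 + 2*k**3/5 - 11*k**2/5 - 8*k/5 - 2/5.
Degrees (0,0,4) ⇒ d ≤ 5.
Solving with deg f ≤ 5: f(k) = k**2*(k**3 - 2*k**2 - 3*k + 2)/5.
Certificate R = B(k−1)f/C = k**2*(k**3 - 2*k**2 - 3*k + 2)/(5*k**4 + 2*k**3 - 11*k**2 - 8*k - 2) gives s_k = k**2*(-k**3 + 2*k**2 + 3*k - 2).
Check: Δs_k = -5*k**4 - 2*k**3 + 11*k**2 + 8*k + 2. ✓
Telescope: S(n) = s_(n+1) − s_(2) = -n**5 - 3*n**4 + n**3 + 9*n**2 + 8*n + 2 − (16) = -n**5 - 3*n**4 + n**3 + 9*n**2 + 8*n - 14.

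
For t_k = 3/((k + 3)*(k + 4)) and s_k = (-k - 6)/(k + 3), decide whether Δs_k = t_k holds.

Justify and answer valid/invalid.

s_(k+1) = (-k - 7)/(k + 4)
s_(k+1) − s_k = 3/(k**2 + 7*k + 12)
(s_(k+1) − s_k) − t_k = 0

valid; difference matches t_k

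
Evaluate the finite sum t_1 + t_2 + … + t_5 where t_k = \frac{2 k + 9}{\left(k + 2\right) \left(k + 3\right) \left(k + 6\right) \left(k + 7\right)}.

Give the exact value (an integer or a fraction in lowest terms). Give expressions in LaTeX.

Σ = 25/672

r(k) = (k + 2)*(k + 6)*(2*k + 11)/((k + 4)*(k + 8)*(2*k + 9)) after simplifying.
Gosper form: A/B · C(k+1)/C(k) with A=k + 2, B=k + 8, C=k**3 + 27*k**2/2 + 121*k/2 + 90.
f must satisfy (k + 2)·f(k+1) − (k + 7)·f(k) = k**3 + 27*k**2/2 + 121*k/2 + 90.
Degrees (1,1,3) ⇒ d ≤ 5.
Solving with deg f ≤ 5: f(k) = k*(k + 3)*(k + 4)*(k + 5)*(k + 8)/24.
Then R = B(k−1)f/C = k*(k + 3)*(k + 7)*(k + 8)/(12*(2*k + 9)), so s_k = R(k)·t_k = k*(k + 8)/(12*(k**2 + 8*k + 12)).
Check: Δs_k = (2*k + 9)/(k**4 + 18*k**3 + 113*k**2 + 288*k + 252). ✓
Σ_(k=1)^(5) t_k = s_(6) − s_(1) = 7/96 − (1/28) = 25/672.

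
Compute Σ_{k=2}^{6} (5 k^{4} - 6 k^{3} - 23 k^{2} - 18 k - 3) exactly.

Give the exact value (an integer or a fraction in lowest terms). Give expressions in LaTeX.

Ratio r(k) = (5*k**4 + 14*k**3 - 11*k**2 - 62*k - 45)/(5*k**4 - 6*k**3 - 23*k**2 - 18*k - 3).
Factor: A=1; B=1; C=k**4 - 6*k**3/5 - 23*k**2/5 - 18*k/5 - 3/5.
Key eq: (1)·f(k+1) = (1)·f(k) + (k**4 - 6*k**3/5 - 23*k**2/5 - 18*k/5 - 3/5).
deg f ≤ 5 (via 0,0,4).
Solve for f: f(k) = k*(k**4 - 4*k**3 - 3*k**2 + k + 2)/5 (degree 5 ≤ 5).
Then R = B(k−1)f/C = k*(k**4 - 4*k**3 - 3*k**2 + k + 2)/(5*k**4 - 6*k**3 - 23*k**2 - 18*k - 3), so s_k = R(k)·t_k = k*(k**4 - 4*k**3 - 3*k**2 + k + 2).
Check: Δs_k = 5*k**4 - 6*k**3 - 23*k**2 - 18*k - 3. ✓
Σ_(k=2)^(6) t_k = s_(7) − s_(2) = 6237 − (-48) = 6285.

Σ = 6285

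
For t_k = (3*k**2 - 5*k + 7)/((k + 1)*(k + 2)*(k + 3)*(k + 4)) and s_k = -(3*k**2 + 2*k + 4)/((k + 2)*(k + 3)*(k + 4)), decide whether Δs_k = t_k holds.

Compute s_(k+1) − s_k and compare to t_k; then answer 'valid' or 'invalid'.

Invalid: residual 3*(-6*k**2 + 3*k - 11)/(k**5 + 15*k**4 + 85*k**3 + 225*k**2 + 274*k + 120) ≠ 0.

s_(k+1) = (-2*k - 3*(k + 1)**2 - 6)/((k + 3)*(k + 4)*(k + 5))
s_(k+1) − s_k = (3*k**2 - 11*k + 2)/(k**4 + 14*k**3 + 71*k**2 + 154*k + 120)
(s_(k+1) − s_k) − t_k = 3*(-6*k**2 + 3*k - 11)/(k**5 + 15*k**4 + 85*k**3 + 225*k**2 + 274*k + 120)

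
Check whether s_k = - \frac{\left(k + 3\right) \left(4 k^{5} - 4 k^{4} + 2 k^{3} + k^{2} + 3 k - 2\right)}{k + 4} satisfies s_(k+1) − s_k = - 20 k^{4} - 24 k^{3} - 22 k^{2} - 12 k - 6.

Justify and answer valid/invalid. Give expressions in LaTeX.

s_(k+1) = (-4*k**6 - 32*k**5 - 90*k**4 - 127*k**3 - 107*k**2 - 64*k - 16)/(k + 5)
s_(k+1) − s_k = (-20*k**6 - 188*k**5 - 530*k**4 - 574*k**3 - 455*k**2 - 243*k - 94)/(k**2 + 9*k + 20)
(s_(k+1) − s_k) − t_k = (16*k**5 + 108*k**4 + 116*k**3 + 99*k**2 + 51*k + 26)/(k**2 + 9*k + 20)

Invalid: residual \frac{16 k^{5} + 108 k^{4} + 116 k^{3} + 99 k^{2} + 51 k + 26}{k^{2} + 9 k + 20} ≠ 0.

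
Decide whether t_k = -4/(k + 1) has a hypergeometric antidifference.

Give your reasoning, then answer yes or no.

t_(k+1)/t_k = (k + 1)/(k + 2).
Normal form (A,B,C) = (k + 1, k + 2, 1).
Solve (k + 1)·f(k+1) − (k + 1)·f(k) = 1.
Degrees (1,1,0) ⇒ d ≤ 0.
Generic f = c0 gives residual -1; -1 = 0 cannot hold, so t_k is not Gosper-summable.

No — t_k has no hypergeometric antidifference.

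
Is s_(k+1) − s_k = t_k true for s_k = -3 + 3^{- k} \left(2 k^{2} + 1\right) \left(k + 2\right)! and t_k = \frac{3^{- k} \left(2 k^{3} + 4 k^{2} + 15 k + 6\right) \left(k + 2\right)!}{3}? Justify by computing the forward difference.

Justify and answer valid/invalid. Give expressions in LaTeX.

valid; difference matches t_k

s_(k+1) = 3**(-k - 1)*(2*(k + 1)**2 + 1)*factorial(k + 3) - 3
s_(k+1) − s_k = (2*k**3 + 4*k**2 + 15*k + 6)*factorial(k + 2)/(3*3**k)
(s_(k+1) − s_k) − t_k = 0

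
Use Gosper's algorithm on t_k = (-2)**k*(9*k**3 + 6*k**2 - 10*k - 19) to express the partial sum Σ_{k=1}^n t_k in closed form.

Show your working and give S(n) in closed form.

S(n) = 6*(-2)**n*n**3 + 10*(-2)**n*n**2 - 6*(-2)**n*n - 16*(-2)**n + 16

Ratio r(k) = 2*(-9*k**3 - 33*k**2 - 29*k + 14)/(9*k**3 + 6*k**2 - 10*k - 19).
Gosper form: A/B · C(k+1)/C(k) with A=-2, B=1, C=k**3 + 2*k**2/3 - 10*k/9 - 19/9.
Solve (-2)·f(k+1) − (1)·f(k) = k**3 + 2*k**2/3 - 10*k/9 - 19/9.
Bound: deg f ≤ 3.
A polynomial solution: f(k) = -(3*k**3 - 4*k**2 - 4*k - 3)/9.
So s_k = (B(k−1)f/C)·t_k = (-(3*k**3 - 4*k**2 - 4*k - 3)/(9*k**3 + 6*k**2 - 10*k - 19))·t_k = (-2)**k*(-3*k**3 + 4*k**2 + 4*k + 3).
Verify: (-2)**k*(9*k**3 + 6*k**2 - 10*k - 19) matches t_k.
Telescope: S(n) = s_(n+1) − s_(1) = (-2)**(n + 1)*(-3*n**3 - 5*n**2 + 3*n + 8) − (-16) = 6*(-2)**n*n**3 + 10*(-2)**n*n**2 - 6*(-2)**n*n - 16*(-2)**n + 16.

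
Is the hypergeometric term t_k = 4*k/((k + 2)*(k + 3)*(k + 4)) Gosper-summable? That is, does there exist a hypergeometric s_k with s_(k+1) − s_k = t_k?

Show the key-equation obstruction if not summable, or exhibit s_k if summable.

Yes. s_k = 2*k*(k - 1)/(3*(k + 2)*(k + 3)).

Ratio r(k) = (k + 1)*(k + 2)/(k*(k + 5)).
Take A(k)=k + 2, B(k)=k + 5, C(k)=k.
Key eq: (k + 2)·f(k+1) = (k + 4)·f(k) + (k).
Bound: deg f ≤ 2.
Solving with deg f ≤ 2: f(k) = k*(k - 1)/6.
Certificate R = B(k−1)f/C = (k - 1)*(k + 4)/6 gives s_k = 2*k*(k - 1)/(3*(k + 2)*(k + 3)).
Check: Δs_k = 4*k/(k**3 + 9*k**2 + 26*k + 24). ✓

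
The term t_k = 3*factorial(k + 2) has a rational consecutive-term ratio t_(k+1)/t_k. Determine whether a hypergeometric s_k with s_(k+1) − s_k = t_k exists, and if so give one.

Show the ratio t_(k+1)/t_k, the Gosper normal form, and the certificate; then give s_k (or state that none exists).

none (Gosper's algorithm certifies no s_k)

t_(k+1)/t_k = k + 3.
Normal form (A,B,C) = (k + 3, 1, 1).
Solve (k + 3)·f(k+1) − (1)·f(k) = 1.
d = -1 from the (1,0,0) case.
Bound -1 < 0, so the key equation has no polynomial solution.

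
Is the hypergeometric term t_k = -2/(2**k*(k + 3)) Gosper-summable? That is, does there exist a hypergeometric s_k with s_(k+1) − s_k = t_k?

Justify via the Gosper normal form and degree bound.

No. Not Gosper-summable.

Step 1: r(k) = (k + 3)/(2*(k + 4)).
Take A(k)=k/2 + 3/2, B(k)=k + 4, C(k)=1.
Solve (k/2 + 3/2)·f(k+1) − (k + 3)·f(k) = 1.
d = -1 from the (1,1,0) case.
Negative degree bound (-1): no f exists, t_k not Gosper-summable.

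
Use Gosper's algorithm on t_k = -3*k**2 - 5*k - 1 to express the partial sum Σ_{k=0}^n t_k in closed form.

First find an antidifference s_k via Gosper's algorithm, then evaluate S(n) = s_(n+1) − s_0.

S(n) = -n**3 - 4*n**2 - 4*n - 1

t_(k+1)/t_k = (3*k**2 + 11*k + 9)/(3*k**2 + 5*k + 1).
Gosper form: A/B · C(k+1)/C(k) with A=1, B=1, C=k**2 + 5*k/3 + 1/3.
Need (1)·f(k+1) − (1)·f(k) = k**2 + 5*k/3 + 1/3.
Bound: deg f ≤ 3.
A polynomial solution: f(k) = k*(k**2 + k - 1)/3.
Get s_k = R·t_k = k*(-k**2 - k + 1) with R(k) = B(k−1)f(k)/C(k) = k*(k**2 + k - 1)/(3*k**2 + 5*k + 1).
Δs = -3*k**2 - 5*k - 1, as required.
Evaluate: s_(n+1) = -n**3 - 4*n**2 - 4*n - 1; subtract s_(0) = 0 ⇒ S(n) = -n**3 - 4*n**2 - 4*n - 1.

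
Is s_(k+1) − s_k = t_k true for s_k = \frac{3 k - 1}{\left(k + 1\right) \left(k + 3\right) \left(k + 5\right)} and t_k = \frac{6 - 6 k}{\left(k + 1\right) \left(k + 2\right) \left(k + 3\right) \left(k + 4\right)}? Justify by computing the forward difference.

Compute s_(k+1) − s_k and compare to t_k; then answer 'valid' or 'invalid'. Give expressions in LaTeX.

Invalid: residual \frac{3 \left(9 k^{2} + 35 k - 34\right)}{k^{6} + 21 k^{5} + 175 k^{4} + 735 k^{3} + 1624 k^{2} + 1764 k + 720} ≠ 0.

s_(k+1) = (3*k + 2)/((k + 2)*(k + 4)*(k + 6))
s_(k+1) − s_k = 3*(-2*k**3 - 11*k**2 - 3*k + 26)/(k**6 + 21*k**5 + 175*k**4 + 735*k**3 + 1624*k**2 + 1764*k + 720)
(s_(k+1) − s_k) − t_k = 3*(9*k**2 + 35*k - 34)/(k**6 + 21*k**5 + 175*k**4 + 735*k**3 + 1624*k**2 + 1764*k + 720)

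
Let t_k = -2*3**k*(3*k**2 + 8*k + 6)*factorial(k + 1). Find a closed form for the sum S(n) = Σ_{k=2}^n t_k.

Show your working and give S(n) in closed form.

t_(k+1)/t_k = 3*(3*k**3 + 20*k**2 + 45*k + 34)/(3*k**2 + 8*k + 6).
So A=3*k + 6 and B=1, with C=k**2 + 8*k/3 + 2.
f must satisfy (3*k + 6)·f(k+1) − (1)·f(k) = k**2 + 8*k/3 + 2.
d = 1 from the (1,0,2) case.
Match coefficients ⇒ f(k) = k/3.
R(k) = B(k−1)·f(k)/C(k) = k/(3*k**2 + 8*k + 6); s_k = R·t_k = -2*3**k*k*factorial(k + 1).
Check: Δs_k = -2*3**k*(3*k**2 + 8*k + 6)*factorial(k + 1). ✓
s_(n+1) = -6*3**n*(n + 1)*factorial(n + 2) and s_(2) = -216, so S(n) = -6*3**n*n*factorial(n + 2) - 6*3**n*factorial(n + 2) + 216.

S(n) = -6*3**n*n*factorial(n + 2) - 6*3**n*factorial(n + 2) + 216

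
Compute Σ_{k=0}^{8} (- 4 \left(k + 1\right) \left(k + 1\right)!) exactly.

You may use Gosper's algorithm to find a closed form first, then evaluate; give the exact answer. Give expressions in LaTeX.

Compute t_(k+1)/t_k: get (k + 2)**2/(k + 1).
Normal form (A,B,C) = (k + 2, 1, k + 1).
Solve (k + 2)·f(k+1) − (1)·f(k) = k + 1.
Degrees (1,0,1) ⇒ d ≤ 0.
A polynomial solution: f(k) = 1.
Then R = B(k−1)f/C = 1/(k + 1), so s_k = R(k)·t_k = -4*factorial(k + 1).
Check: Δs_k = -4*(k + 1)*factorial(k + 1). ✓
Sum = s_(9) − s_(0); s_(9) = -14515200, s_(0) = -4 ⇒ -14515196.

Σ = -14515196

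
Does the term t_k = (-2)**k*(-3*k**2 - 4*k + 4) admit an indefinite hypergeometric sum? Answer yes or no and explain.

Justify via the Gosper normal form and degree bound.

Yes. s_k = (-2)**k*(k**2 - 2).

t_(k+1)/t_k = 2*(-4*k - 3*(k + 1)**2)/(3*k**2 + 4*k - 4).
Normal form (A,B,C) = (-2, 1, k**2 + 4*k/3 - 4/3).
Need (-2)·f(k+1) − (1)·f(k) = k**2 + 4*k/3 - 4/3.
d = 2 from the (0,0,2) case.
Solve for f: f(k) = -(k**2 - 2)/3 (degree 2 ≤ 2).
R(k) = B(k−1)·f(k)/C(k) = -(k**2 - 2)/((k + 2)*(3*k - 2)); s_k = R·t_k = (-2)**k*(k**2 - 2).
Verify: (-2)**k*(-3*k**2 - 4*k + 4) matches t_k.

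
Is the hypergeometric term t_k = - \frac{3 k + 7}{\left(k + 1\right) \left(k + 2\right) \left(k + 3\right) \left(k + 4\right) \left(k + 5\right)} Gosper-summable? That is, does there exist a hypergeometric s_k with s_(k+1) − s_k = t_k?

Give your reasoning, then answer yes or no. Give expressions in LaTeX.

Yes. s_k = \frac{k \left(- k^{2} - 8 k - 19\right)}{12 \left(k^{3} + 8 k^{2} + 19 k + 12\right)}.

Step 1: r(k) = (k + 1)*(3*k + 10)/((k + 6)*(3*k + 7)).
A = k + 1, B = k + 6, C = k + 7/3.
Key eq: (k + 1)·f(k+1) = (k + 5)·f(k) + (k + 7/3).
From deg A=1, deg B=1, deg C=1: d=4.
Solving with deg f ≤ 4: f(k) = k*(k + 2)*(k**2 + 8*k + 19)/36.
So s_k = (B(k−1)f/C)·t_k = (k*(k + 2)*(k + 5)*(k**2 + 8*k + 19)/(12*(3*k + 7)))·t_k = k*(-k**2 - 8*k - 19)/(12*(k**3 + 8*k**2 + 19*k + 12)).
s_(k+1) − s_k = (-3*k - 7)/(k**5 + 15*k**4 + 85*k**3 + 225*k**2 + 274*k + 120) = t_k.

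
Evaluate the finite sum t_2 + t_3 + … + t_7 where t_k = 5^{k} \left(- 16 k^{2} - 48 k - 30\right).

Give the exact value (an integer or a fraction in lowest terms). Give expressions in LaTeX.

r(k) = 5*(8*k**2 + 40*k + 47)/(8*k**2 + 24*k + 15) after simplifying.
Factor: A=5; B=1; C=k**2 + 3*k + 15/8.
f must satisfy (5)·f(k+1) − (1)·f(k) = k**2 + 3*k + 15/8.
Bound: deg f ≤ 2.
Match coefficients ⇒ f(k) = k*(2*k + 1)/8.
So s_k = (B(k−1)f/C)·t_k = (k*(2*k + 1)/(8*k**2 + 24*k + 15))·t_k = -2*5**k*k*(2*k + 1).
s_(k+1) − s_k = 5**k*(-16*k**2 - 48*k - 30) = t_k.
Σ_(k=2)^(7) t_k = s_(8) − s_(2) = -106250000 − (-500) = -106249500.

Σ = -106249500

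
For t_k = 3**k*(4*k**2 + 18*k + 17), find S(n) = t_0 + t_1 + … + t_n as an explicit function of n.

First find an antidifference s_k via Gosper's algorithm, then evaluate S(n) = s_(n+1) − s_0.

S(n) = 6*3**n*n**2 + 21*3**n*n + 18*3**n - 1

The ratio is 3*(4*k**2 + 26*k + 39)/(4*k**2 + 18*k + 17).
Gosper form: A/B · C(k+1)/C(k) with A=3, B=1, C=k**2 + 9*k/2 + 17/4.
f must satisfy (3)·f(k+1) − (1)·f(k) = k**2 + 9*k/2 + 17/4.
Degrees (0,0,2) ⇒ d ≤ 2.
Match coefficients ⇒ f(k) = (k + 1)*(2*k + 1)/4.
Certificate R = B(k−1)f/C = (k + 1)*(2*k + 1)/(4*k**2 + 18*k + 17) gives s_k = 3**k*(2*k**2 + 3*k + 1).
Check: Δs_k = 3**k*(4*k**2 + 18*k + 17). ✓
Telescope: S(n) = s_(n+1) − s_(0) = 3**(n + 1)*(2*n**2 + 7*n + 6) − (1) = 6*3**n*n**2 + 21*3**n*n + 18*3**n - 1.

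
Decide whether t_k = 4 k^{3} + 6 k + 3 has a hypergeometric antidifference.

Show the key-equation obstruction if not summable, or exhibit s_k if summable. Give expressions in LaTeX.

The ratio is (6*k + 4*(k + 1)**3 + 9)/(4*k**3 + 6*k + 3).
Gosper form: A/B · C(k+1)/C(k) with A=1, B=1, C=k**3 + 3*k/2 + 3/4.
Key eq: (1)·f(k+1) = (1)·f(k) + (k**3 + 3*k/2 + 3/4).
Degrees (0,0,3) ⇒ d ≤ 4.
Solve for f: f(k) = k**2*(k**2 - 2*k + 4)/4 (degree 4 ≤ 4).
Certificate R = B(k−1)f/C = k**2*(k**2 - 2*k + 4)/(4*k**3 + 6*k + 3) gives s_k = k**2*(k**2 - 2*k + 4).
Verify: 4*k**3 + 6*k + 3 matches t_k.

Yes. s_k = k^{2} \left(k^{2} - 2 k + 4\right).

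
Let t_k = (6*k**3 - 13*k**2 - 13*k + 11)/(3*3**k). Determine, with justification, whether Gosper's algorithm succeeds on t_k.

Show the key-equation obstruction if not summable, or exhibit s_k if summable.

Ratio r(k) = (6*k**3 + 5*k**2 - 21*k - 9)/(3*(6*k**3 - 13*k**2 - 13*k + 11)).
Take A(k)=1/3, B(k)=1, C(k)=k**3 - 13*k**2/6 - 13*k/6 + 11/6.
Solve (1/3)·f(k+1) − (1)·f(k) = k**3 - 13*k**2/6 - 13*k/6 + 11/6.
deg f ≤ 3 (via 0,0,3).
Solve for f: f(k) = -(3*k**3 - 2*k**2 - 4*k + 4)/2 (degree 3 ≤ 3).
Get s_k = R·t_k = (-3*k**3 + 2*k**2 + 4*k - 4)/3**k with R(k) = B(k−1)f(k)/C(k) = -3*(3*k**3 - 2*k**2 - 4*k + 4)/(6*k**3 - 13*k**2 - 13*k + 11).
s_(k+1) − s_k = (6*k**3 - 13*k**2 - 13*k + 11)/(3*3**k) = t_k.

Yes. s_k = (-3*k**3 + 2*k**2 + 4*k - 4)/3**k.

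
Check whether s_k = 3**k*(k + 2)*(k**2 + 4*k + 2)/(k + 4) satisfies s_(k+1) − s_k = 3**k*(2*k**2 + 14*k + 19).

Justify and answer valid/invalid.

Invalid: residual 3**k*(-4*k**3 - 42*k**2 - 142*k - 148)/(k**2 + 9*k + 20) ≠ 0.

s_(k+1) = 3**(k + 1)*(k + 3)*(4*k + (k + 1)**2 + 6)/(k + 5)
s_(k+1) − s_k = 3**k*(2*k**4 + 28*k**3 + 143*k**2 + 309*k + 232)/(k**2 + 9*k + 20)
(s_(k+1) − s_k) − t_k = 3**k*(-4*k**3 - 42*k**2 - 142*k - 148)/(k**2 + 9*k + 20)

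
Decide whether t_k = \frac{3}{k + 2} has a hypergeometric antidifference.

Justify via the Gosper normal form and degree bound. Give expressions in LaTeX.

Step 1: r(k) = (k + 2)/(k + 3).
Gosper form: A/B · C(k+1)/C(k) with A=k + 2, B=k + 3, C=1.
Solve (k + 2)·f(k+1) − (k + 2)·f(k) = 1.
d = 0 from the (1,1,0) case.
Put f(k) = c0: A·f(k+1) − B(k−1)·f(k) − C = -1; need -1 = 0 — inconsistent ⇒ no f, not summable.

No — t_k has no hypergeometric antidifference.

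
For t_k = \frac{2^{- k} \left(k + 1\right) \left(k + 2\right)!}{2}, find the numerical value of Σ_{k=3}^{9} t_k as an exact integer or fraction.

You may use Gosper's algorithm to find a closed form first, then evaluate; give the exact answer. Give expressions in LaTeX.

Σ = 467760

Step 1: r(k) = (k + 2)*(k + 3)/(2*(k + 1)).
Normal form (A,B,C) = (k/2 + 3/2, 1, k + 1).
f must satisfy (k/2 + 3/2)·f(k+1) − (1)·f(k) = k + 1.
deg f ≤ 0 (via 1,0,1).
Solve for f: f(k) = 2 (degree 0 ≤ 0).
Certificate R = B(k−1)f/C = 2/(k + 1) gives s_k = factorial(k + 2)/2**k.
Δs = (k + 1)*factorial(k + 2)/(2*2**k), as required.
Telescoping: Σ = s_(10) − s_(3) = 467775 − (15) = 467760.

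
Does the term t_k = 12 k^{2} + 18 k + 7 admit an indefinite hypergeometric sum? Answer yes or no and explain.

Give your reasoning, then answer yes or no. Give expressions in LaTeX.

The ratio is (12*k**2 + 42*k + 37)/(12*k**2 + 18*k + 7).
Gosper form: A/B · C(k+1)/C(k) with A=1, B=1, C=k**2 + 3*k/2 + 7/12.
Key eq: (1)·f(k+1) = (1)·f(k) + (k**2 + 3*k/2 + 7/12).
d = 3 from the (0,0,2) case.
Solving with deg f ≤ 3: f(k) = k**2*(4*k + 3)/12.
R(k) = B(k−1)·f(k)/C(k) = k**2*(4*k + 3)/(12*k**2 + 18*k + 7); s_k = R·t_k = k**2*(4*k + 3).
Check: Δs_k = 12*k**2 + 18*k + 7. ✓

Yes. s_k = k^{2} \left(4 k + 3\right).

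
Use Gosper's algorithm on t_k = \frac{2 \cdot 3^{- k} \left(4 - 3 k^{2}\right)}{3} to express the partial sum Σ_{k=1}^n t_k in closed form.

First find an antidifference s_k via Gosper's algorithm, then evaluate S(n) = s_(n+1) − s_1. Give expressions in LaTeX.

Step 1: r(k) = (3*(k + 1)**2 - 4)/(3*(3*k**2 - 4)).
A = 1/3, B = 1, C = k**2 - 4/3.
Set up (1/3)·f(k+1) − (1)·f(k) − (k**2 - 4/3) = 0.
deg f ≤ 2 (via 0,0,2).
Solve for f: f(k) = -(3*k**2 + 3*k - 1)/2 (degree 2 ≤ 2).
R(k) = B(k−1)·f(k)/C(k) = -3*(3*k**2 + 3*k - 1)/(2*(3*k**2 - 4)); s_k = R·t_k = (3*k**2 + 3*k - 1)/3**k.
s_(k+1) − s_k = 2*(4 - 3*k**2)/(3*3**k) = t_k.
Σ_(k=1)^n t_k = s_(n+1) − s_(1) = (3**(-n - 1)*(3*n**2 + 9*n + 5)) − (5/3), i.e. 3**(-n - 1)*(-5*3**n + 3*n**2 + 9*n + 5).

S(n) = 3^{- n - 1} \left(- 5 \cdot 3^{n} + 3 n^{2} + 9 n + 5\right)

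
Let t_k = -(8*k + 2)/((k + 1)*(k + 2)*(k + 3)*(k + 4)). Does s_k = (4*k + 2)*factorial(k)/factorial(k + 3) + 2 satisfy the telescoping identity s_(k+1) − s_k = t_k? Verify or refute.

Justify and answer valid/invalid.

s_(k+1) = 2*(k**3 + 9*k**2 + 28*k + 27)/((k + 2)*(k + 3)*(k + 4))
s_(k+1) − s_k = -(8*k + 2)/((k + 1)*(k + 2)*(k + 3)*(k + 4))
(s_(k+1) − s_k) − t_k = 0

valid (s_(k+1) − s_k reduces to t_k)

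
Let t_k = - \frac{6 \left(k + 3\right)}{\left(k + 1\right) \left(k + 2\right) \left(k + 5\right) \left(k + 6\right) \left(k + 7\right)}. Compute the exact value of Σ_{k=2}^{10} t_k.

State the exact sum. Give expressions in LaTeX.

Σ = -43/3808

Compute t_(k+1)/t_k: get (k + 1)*(k + 4)*(k + 5)/((k + 3)**2*(k + 8)).
Take A(k)=k + 1, B(k)=k + 8, C(k)=k**3 + 10*k**2 + 33*k + 36.
Solve (k + 1)·f(k+1) − (k + 7)·f(k) = k**3 + 10*k**2 + 33*k + 36.
Degrees (1,1,3) ⇒ d ≤ 6.
Coefficient equations give f(k) = k*(k + 2)*(k + 3)*(k + 4)*(k**2 + 12*k + 41)/90.
Get s_k = R·t_k = k*(-k**2 - 12*k - 41)/(15*(k**3 + 12*k**2 + 41*k + 30)) with R(k) = B(k−1)f(k)/C(k) = k*(k + 2)*(k + 7)*(k**2 + 12*k + 41)/(90*(k + 3)).
s_(k+1) − s_k = 6*(-k - 3)/(k**5 + 21*k**4 + 163*k**3 + 567*k**2 + 844*k + 420) = t_k.
Evaluate s at k=11 and k=2: -539/8160 and -23/420; difference -43/3808.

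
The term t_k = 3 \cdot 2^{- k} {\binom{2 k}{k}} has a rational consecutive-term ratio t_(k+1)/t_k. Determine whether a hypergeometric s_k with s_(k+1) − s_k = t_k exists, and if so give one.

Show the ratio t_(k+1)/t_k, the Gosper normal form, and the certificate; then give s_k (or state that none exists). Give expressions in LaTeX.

Ratio r(k) = (2*k + 1)/(k + 1).
Factor: A=2*k + 1; B=k + 1; C=1.
Need (2*k + 1)·f(k+1) − (k)·f(k) = 1.
Degrees (1,1,0) ⇒ d ≤ -1.
Negative degree bound (-1): no f exists, t_k not Gosper-summable.

not Gosper-summable; s_k does not exist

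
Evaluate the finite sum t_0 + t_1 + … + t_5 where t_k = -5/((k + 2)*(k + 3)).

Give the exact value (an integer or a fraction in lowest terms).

r(k) = (k + 2)/(k + 4) after simplifying.
Take A(k)=k + 2, B(k)=k + 4, C(k)=1.
Key eq: (k + 2)·f(k+1) = (k + 3)·f(k) + (1).
Degrees (1,1,0) ⇒ d ≤ 1.
Solving with deg f ≤ 1: f(k) = k/2.
Certificate R = B(k−1)f/C = k*(k + 3)/2 gives s_k = -5*k/(2*k + 4).
Check: Δs_k = -5/(k**2 + 5*k + 6). ✓
Telescoping: Σ = s_(6) − s_(0) = -15/8 − (0) = -15/8.

Σ = -15/8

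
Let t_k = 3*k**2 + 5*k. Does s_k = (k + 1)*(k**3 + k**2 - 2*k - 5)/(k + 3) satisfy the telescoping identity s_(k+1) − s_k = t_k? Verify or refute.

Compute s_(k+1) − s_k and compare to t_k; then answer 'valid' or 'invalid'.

Invalid: residual 2*(-2*k**3 - 13*k**2 - 17*k - 5)/(k**2 + 7*k + 12) ≠ 0.

s_(k+1) = (k**4 + 6*k**3 + 11*k**2 + k - 10)/(k + 4)
s_(k+1) − s_k = (3*k**4 + 22*k**3 + 45*k**2 + 26*k - 10)/(k**2 + 7*k + 12)
(s_(k+1) − s_k) − t_k = 2*(-2*k**3 - 13*k**2 - 17*k - 5)/(k**2 + 7*k + 12)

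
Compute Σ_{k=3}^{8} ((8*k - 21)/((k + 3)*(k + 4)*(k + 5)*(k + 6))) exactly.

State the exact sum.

Ratio r(k) = (k + 3)*(8*k - 13)/((k + 7)*(8*k - 21)).
Gosper form: A/B · C(k+1)/C(k) with A=k + 3, B=k + 7, C=k - 21/8.
Need (k + 3)·f(k+1) − (k + 6)·f(k) = k - 21/8.
deg f ≤ 3 (via 1,1,1).
A polynomial solution: f(k) = -k*(k**2 + 12*k + 127)/160.
R(k) = B(k−1)·f(k)/C(k) = -k*(k + 6)*(k**2 + 12*k + 127)/(20*(8*k - 21)); s_k = R·t_k = k*(-k**2 - 12*k - 127)/(20*(k + 3)*(k + 4)*(k + 5)).
s_(k+1) − s_k = (8*k - 21)/(k**4 + 18*k**3 + 119*k**2 + 342*k + 360) = t_k.
Sum = s_(9) − s_(3); s_(9) = -237/3640, s_(3) = -43/560 ⇒ 17/1456.

Σ = 17/1456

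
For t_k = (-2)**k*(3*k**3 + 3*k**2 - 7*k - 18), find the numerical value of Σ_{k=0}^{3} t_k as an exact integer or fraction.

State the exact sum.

Σ = -516

Compute t_(k+1)/t_k: get 2*(-3*k**3 - 12*k**2 - 8*k + 19)/(3*k**3 + 3*k**2 - 7*k - 18).
Factor: A=-2; B=1; C=k**3 + k**2 - 7*k/3 - 6.
f must satisfy (-2)·f(k+1) − (1)·f(k) = k**3 + k**2 - 7*k/3 - 6.
deg f ≤ 3 (via 0,0,3).
A polynomial solution: f(k) = -(k**3 - k**2 - 3*k - 4)/3.
Certificate R = B(k−1)f/C = -(k**3 - k**2 - 3*k - 4)/(3*k**3 + 3*k**2 - 7*k - 18) gives s_k = (-2)**k*(-k**3 + k**2 + 3*k + 4).
Check: Δs_k = (-2)**k*(3*k**3 + 3*k**2 - 7*k - 18). ✓
Σ_(k=0)^(3) t_k = s_(4) − s_(0) = -512 − (4) = -516.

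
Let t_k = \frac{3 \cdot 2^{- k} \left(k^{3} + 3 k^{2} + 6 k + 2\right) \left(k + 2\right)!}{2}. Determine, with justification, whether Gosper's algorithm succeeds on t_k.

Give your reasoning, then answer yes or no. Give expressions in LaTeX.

Yes. s_k = 3 \cdot 2^{- k} \left(k - 1\right) \left(k + 1\right) \left(k + 2\right)!.

r(k) = (k**4 + 9*k**3 + 33*k**2 + 57*k + 36)/(2*(k**3 + 3*k**2 + 6*k + 2)) after simplifying.
So A=k/2 + 3/2 and B=1, with C=k**3 + 3*k**2 + 6*k + 2.
Set up (k/2 + 3/2)·f(k+1) − (1)·f(k) − (k**3 + 3*k**2 + 6*k + 2) = 0.
Bound: deg f ≤ 2.
Solving with deg f ≤ 2: f(k) = 2*(k - 1)*(k + 1).
Certificate R = B(k−1)f/C = 2*(k - 1)*(k + 1)/(k**3 + 3*k**2 + 6*k + 2) gives s_k = 3*(k - 1)*(k + 1)*factorial(k + 2)/2**k.
Verify: 3*(k**3 + 3*k**2 + 6*k + 2)*factorial(k + 2)/(2*2**k) matches t_k.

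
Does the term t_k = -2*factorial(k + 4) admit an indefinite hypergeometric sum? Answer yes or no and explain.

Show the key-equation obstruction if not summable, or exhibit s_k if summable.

No — key equation has no polynomial f.

Compute t_(k+1)/t_k: get k + 5.
Normal form (A,B,C) = (k + 5, 1, 1).
Need (k + 5)·f(k+1) − (1)·f(k) = 1.
From deg A=1, deg B=0, deg C=0: d=-1.
deg f ≤ -1 is impossible — no certificate.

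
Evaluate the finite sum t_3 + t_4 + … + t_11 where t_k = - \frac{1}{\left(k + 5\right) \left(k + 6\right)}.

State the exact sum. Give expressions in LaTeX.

Σ = -9/136

Compute t_(k+1)/t_k: get (k + 5)/(k + 7).
Normal form (A,B,C) = (k + 5, k + 7, 1).
Solve (k + 5)·f(k+1) − (k + 6)·f(k) = 1.
Bound: deg f ≤ 1.
Match coefficients ⇒ f(k) = k/5.
Certificate R = B(k−1)f/C = k*(k + 6)/5 gives s_k = -k/(5*k + 25).
Check: Δs_k = -1/(k**2 + 11*k + 30). ✓
Evaluate s at k=12 and k=3: -12/85 and -3/40; difference -9/136.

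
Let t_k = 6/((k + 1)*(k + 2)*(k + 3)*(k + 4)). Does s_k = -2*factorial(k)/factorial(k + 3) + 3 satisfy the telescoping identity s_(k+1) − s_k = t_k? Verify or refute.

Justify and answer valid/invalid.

valid; difference matches t_k

s_(k+1) = -2*factorial(k + 1)/factorial(k + 4) + 3
s_(k+1) − s_k = 6/((k + 1)*(k + 2)*(k + 3)*(k + 4))
(s_(k+1) − s_k) − t_k = 0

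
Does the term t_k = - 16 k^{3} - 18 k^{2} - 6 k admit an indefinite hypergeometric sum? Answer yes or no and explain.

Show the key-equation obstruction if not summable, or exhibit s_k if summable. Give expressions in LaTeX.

Yes. s_k = 2 k^{2} \left(- 2 k^{2} + k + 1\right).

The ratio is (8*k**3 + 33*k**2 + 45*k + 20)/(k*(8*k**2 + 9*k + 3)).
Factor: A=1; B=1; C=k**3 + 9*k**2/8 + 3*k/8.
Solve (1)·f(k+1) − (1)·f(k) = k**3 + 9*k**2/8 + 3*k/8.
deg f ≤ 4 (via 0,0,3).
Coefficient equations give f(k) = k**2*(k - 1)*(2*k + 1)/8.
Certificate R = B(k−1)f/C = k*(k - 1)*(2*k + 1)/(8*k**2 + 9*k + 3) gives s_k = 2*k**2*(-2*k**2 + k + 1).
Check: Δs_k = 2*k*(-8*k**2 - 9*k - 3). ✓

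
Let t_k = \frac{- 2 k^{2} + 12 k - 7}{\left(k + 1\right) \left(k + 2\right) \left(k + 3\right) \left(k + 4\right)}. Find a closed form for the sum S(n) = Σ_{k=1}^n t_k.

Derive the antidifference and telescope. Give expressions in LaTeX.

S(n) = \frac{n \left(- n^{2} + 39 n - 2\right)}{24 \left(n^{3} + 9 n^{2} + 26 n + 24\right)}

Ratio r(k) = -(k + 1)*(12*k - 2*(k + 1)**2 + 5)/((k + 5)*(2*k**2 - 12*k + 7)).
Take A(k)=k + 1, B(k)=k + 5, C(k)=k**2 - 6*k + 7/2.
Set up (k + 1)·f(k+1) − (k + 4)·f(k) − (k**2 - 6*k + 7/2) = 0.
deg f ≤ 3 (via 1,1,2).
A polynomial solution: f(k) = k*(k**2 + 20)/6.
Then R = B(k−1)f/C = k*(k + 4)*(k**2 + 20)/(3*(2*k**2 - 12*k + 7)), so s_k = R(k)·t_k = k*(-k**2 - 20)/(3*(k + 1)*(k + 2)*(k + 3)).
Δs = (-2*k**2 + 12*k - 7)/(k**4 + 10*k**3 + 35*k**2 + 50*k + 24), as required.
Telescope: S(n) = s_(n+1) − s_(1) = (-n**3 - 3*n**2 - 23*n - 21)/(3*(n**3 + 9*n**2 + 26*n + 24)) − (-7/24) = n*(-n**2 + 39*n - 2)/(24*(n**3 + 9*n**2 + 26*n + 24)).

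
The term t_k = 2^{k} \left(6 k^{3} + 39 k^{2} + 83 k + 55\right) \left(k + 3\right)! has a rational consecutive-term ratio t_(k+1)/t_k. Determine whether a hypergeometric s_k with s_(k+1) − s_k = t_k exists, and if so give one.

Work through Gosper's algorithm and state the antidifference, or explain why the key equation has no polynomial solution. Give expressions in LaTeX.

s_k = 2^{k} \left(3 k^{2} + 3 k + 1\right) \left(k + 3\right)!

Step 1: r(k) = 2*(6*k**4 + 81*k**3 + 407*k**2 + 899*k + 732)/(6*k**3 + 39*k**2 + 83*k + 55).
Take A(k)=2*k + 8, B(k)=1, C(k)=k**3 + 13*k**2/2 + 83*k/6 + 55/6.
f must satisfy (2*k + 8)·f(k+1) − (1)·f(k) = k**3 + 13*k**2/2 + 83*k/6 + 55/6.
d = 2 from the (1,0,3) case.
Solving with deg f ≤ 2: f(k) = (3*k**2 + 3*k + 1)/6.
Certificate R = B(k−1)f/C = (3*k**2 + 3*k + 1)/(6*k**3 + 39*k**2 + 83*k + 55) gives s_k = 2**k*(3*k**2 + 3*k + 1)*factorial(k + 3).
s_(k+1) − s_k = 2**k*(6*k**3 + 39*k**2 + 83*k + 55)*factorial(k + 3) = t_k.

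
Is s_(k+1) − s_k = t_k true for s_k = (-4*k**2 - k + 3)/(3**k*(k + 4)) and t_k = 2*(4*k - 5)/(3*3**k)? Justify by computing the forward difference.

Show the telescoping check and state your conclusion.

s_(k+1) = (-k - 4*(k + 1)**2 + 2)/(3*3**k*(k + 5))
s_(k+1) − s_k = (8*k**3 + 38*k**2 - 32*k - 53)/(3*3**k*(k**2 + 9*k + 20))
(s_(k+1) − s_k) − t_k = (-8*k**2 - 34*k + 49)/(3**k*(k**2 + 9*k + 20))

Invalid: residual (-8*k**2 - 34*k + 49)/(3**k*(k**2 + 9*k + 20)) ≠ 0.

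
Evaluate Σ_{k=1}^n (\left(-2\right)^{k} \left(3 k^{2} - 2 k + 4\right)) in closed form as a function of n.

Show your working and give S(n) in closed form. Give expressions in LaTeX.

Ratio r(k) = 2*(2*k - 3*(k + 1)**2 - 2)/(3*k**2 - 2*k + 4).
Normal form (A,B,C) = (-2, 1, k**2 - 2*k/3 + 4/3).
Set up (-2)·f(k+1) − (1)·f(k) − (k**2 - 2*k/3 + 4/3) = 0.
Degrees (0,0,2) ⇒ d ≤ 2.
Solving with deg f ≤ 2: f(k) = -(k**2 - 2*k + 2)/3.
Then R = B(k−1)f/C = -(k**2 - 2*k + 2)/(3*k**2 - 2*k + 4), so s_k = R(k)·t_k = (-2)**k*(-k**2 + 2*k - 2).
Check: Δs_k = (-2)**k*(3*k**2 - 2*k + 4). ✓
s_(n+1) = 2*(-2)**n*(n**2 + 1) and s_(1) = 2, so S(n) = 2*(-2)**n*n**2 + 2*(-2)**n - 2.

S(n) = 2 \left(-2\right)^{n} n^{2} + 2 \left(-2\right)^{n} - 2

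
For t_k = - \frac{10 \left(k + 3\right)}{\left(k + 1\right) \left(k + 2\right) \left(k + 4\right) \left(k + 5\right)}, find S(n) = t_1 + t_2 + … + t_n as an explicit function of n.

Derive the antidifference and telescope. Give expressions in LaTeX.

The ratio is (k + 1)*(k + 4)**2/((k + 3)**2*(k + 6)).
Gosper form: A/B · C(k+1)/C(k) with A=k + 1, B=k + 6, C=k**2 + 6*k + 9.
Key eq: (k + 1)·f(k+1) = (k + 5)·f(k) + (k**2 + 6*k + 9).
deg f ≤ 4 (via 1,1,2).
Match coefficients ⇒ f(k) = k*(k + 2)*(k + 3)*(k + 5)/8.
So s_k = (B(k−1)f/C)·t_k = (k*(k + 2)*(k + 5)**2/(8*(k + 3)))·t_k = 5*k*(-k - 5)/(4*(k**2 + 5*k + 4)).
Verify: 10*(-k - 3)/(k**4 + 12*k**3 + 49*k**2 + 78*k + 40) matches t_k.
Evaluate: s_(n+1) = 5*(-n**2 - 7*n - 6)/(4*(n**2 + 7*n + 10)); subtract s_(1) = -3/4 ⇒ S(n) = n*(-n - 7)/(2*(n**2 + 7*n + 10)).

S(n) = \frac{n \left(- n - 7\right)}{2 \left(n^{2} + 7 n + 10\right)}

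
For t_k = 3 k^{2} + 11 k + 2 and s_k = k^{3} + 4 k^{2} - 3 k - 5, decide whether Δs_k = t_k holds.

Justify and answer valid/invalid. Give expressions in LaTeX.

Valid — Δs_k = t_k.

s_(k+1) = k**3 + 7*k**2 + 8*k - 3
s_(k+1) − s_k = 3*k**2 + 11*k + 2
(s_(k+1) − s_k) − t_k = 0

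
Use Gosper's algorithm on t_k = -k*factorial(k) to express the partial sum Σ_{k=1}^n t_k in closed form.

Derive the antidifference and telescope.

Ratio r(k) = (k + 1)**2/k.
Factor: A=k + 1; B=1; C=k.
f must satisfy (k + 1)·f(k+1) − (1)·f(k) = k.
d = 0 from the (1,0,1) case.
A polynomial solution: f(k) = 1.
Get s_k = R·t_k = -factorial(k) with R(k) = B(k−1)f(k)/C(k) = 1/k.
Δs = -k*factorial(k), as required.
Evaluate: s_(n+1) = -factorial(n + 1); subtract s_(1) = -1 ⇒ S(n) = -n*factorial(n) - factorial(n) + 1.

S(n) = -n*factorial(n) - factorial(n) + 1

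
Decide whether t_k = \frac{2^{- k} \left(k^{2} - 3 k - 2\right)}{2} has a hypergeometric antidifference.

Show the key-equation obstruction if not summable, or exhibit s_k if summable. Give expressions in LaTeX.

Yes. s_k = 2^{- k} \left(- k^{2} + k + 2\right).

Compute t_(k+1)/t_k: get (k**2 - k - 4)/(2*(k**2 - 3*k - 2)).
So A=1/2 and B=1, with C=k**2 - 3*k - 2.
Set up (1/2)·f(k+1) − (1)·f(k) − (k**2 - 3*k - 2) = 0.
Bound: deg f ≤ 2.
Coefficient equations give f(k) = -2*(k - 2)*(k + 1).
R(k) = B(k−1)·f(k)/C(k) = -2*(k - 2)*(k + 1)/(k**2 - 3*k - 2); s_k = R·t_k = (-k**2 + k + 2)/2**k.
Check: Δs_k = (k**2 - 3*k - 2)/(2*2**k). ✓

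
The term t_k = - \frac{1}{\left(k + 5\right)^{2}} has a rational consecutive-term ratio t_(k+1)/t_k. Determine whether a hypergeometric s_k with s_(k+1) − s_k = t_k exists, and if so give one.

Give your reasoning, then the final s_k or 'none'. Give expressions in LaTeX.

none — t_k is not Gosper-summable

Ratio r(k) = (k + 5)**2/(k + 6)**2.
So A=k**2 + 10*k + 25 and B=k**2 + 12*k + 36, with C=1.
Solve (k**2 + 10*k + 25)·f(k+1) − (k**2 + 10*k + 25)·f(k) = 1.
Bound: deg f ≤ 0.
Write f(k) = c0. Then LHS − RHS = -1, requiring -1 = 0: contradictory. No certificate.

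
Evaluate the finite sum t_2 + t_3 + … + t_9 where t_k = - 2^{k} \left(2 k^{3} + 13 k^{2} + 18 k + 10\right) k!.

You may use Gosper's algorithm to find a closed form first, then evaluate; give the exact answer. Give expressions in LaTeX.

Σ = -520224767904

t_(k+1)/t_k = 2*(2*k**4 + 21*k**3 + 69*k**2 + 93*k + 43)/(2*k**3 + 13*k**2 + 18*k + 10).
Take A(k)=2*k + 2, B(k)=1, C(k)=k**3 + 13*k**2/2 + 9*k + 5.
Need (2*k + 2)·f(k+1) − (1)·f(k) = k**3 + 13*k**2/2 + 9*k + 5.
deg f ≤ 2 (via 1,0,3).
Solve for f: f(k) = k*(k + 4)/2 (degree 2 ≤ 2).
R(k) = B(k−1)·f(k)/C(k) = k*(k + 4)/(2*k**3 + 13*k**2 + 18*k + 10); s_k = R·t_k = -2**k*k*(k + 4)*factorial(k).
Verify: -2**k*(2*k**3 + 13*k**2 + 18*k + 10)*factorial(k) matches t_k.
Telescoping: Σ = s_(10) − s_(2) = -520224768000 − (-96) = -520224767904.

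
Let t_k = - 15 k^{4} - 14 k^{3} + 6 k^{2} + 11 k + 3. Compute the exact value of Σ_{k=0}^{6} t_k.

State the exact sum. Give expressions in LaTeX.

Σ = -39501

Compute t_(k+1)/t_k: get (15*k**4 + 74*k**3 + 126*k**2 + 79*k + 9)/(15*k**4 + 14*k**3 - 6*k**2 - 11*k - 3).
A = 1, B = 1, C = k**4 + 14*k**3/15 - 2*k**2/5 - 11*k/15 - 1/5.
Key eq: (1)·f(k+1) = (1)·f(k) + (k**4 + 14*k**3/15 - 2*k**2/5 - 11*k/15 - 1/5).
d = 5 from the (0,0,4) case.
A polynomial solution: f(k) = k*(3*k**4 - 4*k**3 - 4*k**2 + k + 1)/15.
Certificate R = B(k−1)f/C = k*(3*k**4 - 4*k**3 - 4*k**2 + k + 1)/(15*k**4 + 14*k**3 - 6*k**2 - 11*k - 3) gives s_k = k*(-3*k**4 + 4*k**3 + 4*k**2 - k - 1).
Δs = -15*k**4 - 14*k**3 + 6*k**2 + 11*k + 3, as required.
Σ_(k=0)^(6) t_k = s_(7) − s_(0) = -39501 − (0) = -39501.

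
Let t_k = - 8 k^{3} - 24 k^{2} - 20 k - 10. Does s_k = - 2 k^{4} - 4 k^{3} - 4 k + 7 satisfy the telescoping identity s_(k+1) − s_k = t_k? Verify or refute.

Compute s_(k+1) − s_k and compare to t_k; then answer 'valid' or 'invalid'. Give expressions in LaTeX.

valid (s_(k+1) − s_k reduces to t_k)

s_(k+1) = -4*k - 2*(k + 1)**4 - 4*(k + 1)**3 + 3
s_(k+1) − s_k = -8*k**3 - 24*k**2 - 20*k - 10
(s_(k+1) − s_k) − t_k = 0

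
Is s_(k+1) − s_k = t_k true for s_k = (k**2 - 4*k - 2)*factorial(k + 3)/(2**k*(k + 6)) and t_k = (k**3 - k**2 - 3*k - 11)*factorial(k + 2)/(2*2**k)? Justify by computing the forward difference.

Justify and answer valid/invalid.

Invalid: residual 3*(-k**4 - 5*k**3 + 11*k**2 + 21*k + 62)*factorial(k + 2)/(2*2**k*(k + 6)*(k + 7)) ≠ 0.

s_(k+1) = (k**2 - 2*k - 5)*factorial(k + 4)/(2*2**k*(k + 7))
s_(k+1) − s_k = (k**4 + 6*k**3 - 7*k**2 - 38*k - 92)*factorial(k + 3)/(2*2**k*(k + 6)*(k + 7))
(s_(k+1) − s_k) − t_k = 3*(-k**4 - 5*k**3 + 11*k**2 + 21*k + 62)*factorial(k + 2)/(2*2**k*(k + 6)*(k + 7))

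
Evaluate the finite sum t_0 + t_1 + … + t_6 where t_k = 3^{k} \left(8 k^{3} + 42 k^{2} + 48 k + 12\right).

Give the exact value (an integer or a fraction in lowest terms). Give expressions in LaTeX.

Σ = 3276126

Compute t_(k+1)/t_k: get 3*(4*k**3 + 33*k**2 + 78*k + 55)/(4*k**3 + 21*k**2 + 24*k + 6).
Gosper form: A/B · C(k+1)/C(k) with A=3, B=1, C=k**3 + 21*k**2/4 + 6*k + 3/2.
Key eq: (3)·f(k+1) = (1)·f(k) + (k**3 + 21*k**2/4 + 6*k + 3/2).
Degrees (0,0,3) ⇒ d ≤ 3.
Coefficient equations give f(k) = k*(4*k**2 + 3*k - 3)/8.
R(k) = B(k−1)·f(k)/C(k) = k*(4*k**2 + 3*k - 3)/(2*(4*k**3 + 21*k**2 + 24*k + 6)); s_k = R·t_k = 3**k*k*(4*k**2 + 3*k - 3).
Verify: 3**k*(8*k**3 + 42*k**2 + 48*k + 12) matches t_k.
Sum = s_(7) − s_(0); s_(7) = 3276126, s_(0) = 0 ⇒ 3276126.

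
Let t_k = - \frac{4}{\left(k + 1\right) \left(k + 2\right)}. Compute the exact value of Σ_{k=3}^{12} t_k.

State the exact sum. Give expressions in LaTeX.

t_(k+1)/t_k = (k + 1)/(k + 3).
A = k + 1, B = k + 3, C = 1.
Solve (k + 1)·f(k+1) − (k + 2)·f(k) = 1.
d = 1 from the (1,1,0) case.
Solve for f: f(k) = k (degree 1 ≤ 1).
Certificate R = B(k−1)f/C = k*(k + 2) gives s_k = -4*k/(k + 1).
Check: Δs_k = -4/(k**2 + 3*k + 2). ✓
Evaluate s at k=13 and k=3: -26/7 and -3; difference -5/7.

Σ = -5/7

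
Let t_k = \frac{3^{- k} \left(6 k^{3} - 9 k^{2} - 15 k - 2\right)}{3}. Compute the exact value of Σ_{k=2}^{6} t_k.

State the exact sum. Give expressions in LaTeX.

Step 1: r(k) = (6*k**3 + 9*k**2 - 15*k - 20)/(3*(6*k**3 - 9*k**2 - 15*k - 2)).
Factor: A=1/3; B=1; C=k**3 - 3*k**2/2 - 5*k/2 - 1/3.
f must satisfy (1/3)·f(k+1) − (1)·f(k) = k**3 - 3*k**2/2 - 5*k/2 - 1/3.
d = 3 from the (0,0,3) case.
Coefficient equations give f(k) = -(3*k**3 - 3*k - 1)/2.
Certificate R = B(k−1)f/C = -3*(3*k**3 - 3*k - 1)/(6*k**3 - 9*k**2 - 15*k - 2) gives s_k = (-3*k**3 + 3*k + 1)/3**k.
Δs = (6*k**3 - 9*k**2 - 15*k - 2)/(3*3**k), as required.
Telescoping: Σ = s_(7) − s_(2) = -1007/2187 − (-17/9) = 3124/2187.

Σ = 3124/2187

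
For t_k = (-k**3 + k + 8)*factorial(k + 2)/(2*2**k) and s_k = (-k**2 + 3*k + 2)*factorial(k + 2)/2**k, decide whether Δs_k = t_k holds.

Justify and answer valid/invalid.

s_(k+1) = (-k**2 + k + 4)*factorial(k + 3)/(2*2**k)
s_(k+1) − s_k = (-k**3 + k + 8)*factorial(k + 2)/(2*2**k)
(s_(k+1) − s_k) − t_k = 0

valid; difference matches t_k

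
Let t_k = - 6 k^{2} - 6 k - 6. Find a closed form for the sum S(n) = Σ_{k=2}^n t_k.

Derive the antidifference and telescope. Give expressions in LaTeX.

S(n) = - 2 n^{3} - 6 n^{2} - 10 n + 18

Compute t_(k+1)/t_k: get (k + (k + 1)**2 + 2)/(k**2 + k + 1).
Normal form (A,B,C) = (1, 1, k**2 + k + 1).
Key eq: (1)·f(k+1) = (1)·f(k) + (k**2 + k + 1).
Bound: deg f ≤ 3.
A polynomial solution: f(k) = k*(k**2 + 2)/3.
So s_k = (B(k−1)f/C)·t_k = (k*(k**2 + 2)/(3*(k**2 + k + 1)))·t_k = 2*k*(-k**2 - 2).
s_(k+1) − s_k = -6*k**2 - 6*k - 6 = t_k.
Telescope: S(n) = s_(n+1) − s_(2) = -2*n**3 - 6*n**2 - 10*n - 6 − (-24) = -2*n**3 - 6*n**2 - 10*n + 18.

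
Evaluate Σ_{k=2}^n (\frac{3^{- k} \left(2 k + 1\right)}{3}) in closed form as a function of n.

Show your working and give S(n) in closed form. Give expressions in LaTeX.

r(k) = (2*k + 3)/(3*(2*k + 1)) after simplifying.
Take A(k)=1/3, B(k)=1, C(k)=k + 1/2.
Need (1/3)·f(k+1) − (1)·f(k) = k + 1/2.
d = 1 from the (0,0,1) case.
Coefficient equations give f(k) = -3*(k + 1)/2.
So s_k = (B(k−1)f/C)·t_k = (-3*(k + 1)/(2*k + 1))·t_k = (-k - 1)/3**k.
Δs = (2*k + 1)/(3*3**k), as required.
Σ_(k=2)^n t_k = s_(n+1) − s_(2) = (3**(-n - 1)*(-n - 2)) − (-1/3), i.e. 3**(-n - 1)*(3**n - n - 2).

S(n) = 3^{- n - 1} \left(3^{n} - n - 2\right)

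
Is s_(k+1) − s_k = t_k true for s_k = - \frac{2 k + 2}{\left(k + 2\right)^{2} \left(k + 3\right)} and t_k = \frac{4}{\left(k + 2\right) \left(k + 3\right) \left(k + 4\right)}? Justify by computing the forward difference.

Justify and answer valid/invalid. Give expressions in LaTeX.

Invalid: residual \frac{2 \left(- 3 k - 8\right)}{k^{5} + 14 k^{4} + 77 k^{3} + 208 k^{2} + 276 k + 144} ≠ 0.

s_(k+1) = 2*(-k - 2)/((k + 3)**2*(k + 4))
s_(k+1) − s_k = 2*(2*k**2 + 7*k + 4)/(k**5 + 14*k**4 + 77*k**3 + 208*k**2 + 276*k + 144)
(s_(k+1) − s_k) − t_k = 2*(-3*k - 8)/(k**5 + 14*k**4 + 77*k**3 + 208*k**2 + 276*k + 144)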